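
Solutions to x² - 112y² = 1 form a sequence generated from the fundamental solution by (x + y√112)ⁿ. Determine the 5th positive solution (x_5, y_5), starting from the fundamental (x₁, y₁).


Step 1: Find the fundamental solution (x₁, y₁) of x² - 112y² = 1.
  Expand √112 as a continued fraction. a₀ = ⌊√112⌋ = 10; iterate m_{k+1} = d_k·a_k − m_k, d_{k+1} = (112 − m_{k+1}²)/d_k, a_{k+1} = ⌊(a₀ + m_{k+1})/d_{k+1}⌋ (starting m₀ = 0, d₀ = 1), with convergents p_k = a_k·p_{k-1} + p_{k-2}, q_k = a_k·q_{k-1} + q_{k-2} (p₋₁ = 1, q₋₁ = 0):
  k = 0: a₀ = 10; p₀/q₀ = 10/1; p₀² − 112·q₀² = 100 − 112 = -12.
  k = 1: m = 10, d = 12, a = ⌊(10 + 10)/12⌋ = 1; p/q = (1·10 + 1)/(1·1 + 0) = 11/1; p² − 112·q² = 121 − 112 = 9.
  k = 2: m = 2, d = 9, a = ⌊(10 + 2)/9⌋ = 1; p/q = (1·11 + 10)/(1·1 + 1) = 21/2; p² − 112·q² = 441 − 448 = -7.
  k = 3: m = 7, d = 7, a = ⌊(10 + 7)/7⌋ = 2; p/q = (2·21 + 11)/(2·2 + 1) = 53/5; p² − 112·q² = 2809 − 2800 = 9.
  k = 4: m = 7, d = 9, a = ⌊(10 + 7)/9⌋ = 1; p/q = (1·53 + 21)/(1·5 + 2) = 74/7; p² − 112·q² = 5476 − 5488 = -12.
  k = 5: m = 2, d = 12, a = ⌊(10 + 2)/12⌋ = 1; p/q = (1·74 + 53)/(1·7 + 5) = 127/12; p² − 112·q² = 16129 − 16128 = 1.
  The first convergent with p² − 112·q² = 1 gives the fundamental solution (x₁, y₁) = (127, 12).
Step 2: Apply the recurrence (x_{n+1}, y_{n+1}) = (x₁x_n + 112y₁y_n, x₁y_n + y₁x_n) repeatedly.
  From (x_1, y_1) = (127, 12): x_2 = 127·127 + 112·12·12 = 32257; y_2 = 127·12 + 12·127 = 3048.
  From (x_2, y_2) = (32257, 3048): x_3 = 127·32257 + 112·12·3048 = 8193151; y_3 = 127·3048 + 12·32257 = 774180.
  From (x_3, y_3) = (8193151, 774180): x_4 = 127·8193151 + 112·12·774180 = 2081028097; y_4 = 127·774180 + 12·8193151 = 196638672.
  From (x_4, y_4) = (2081028097, 196638672): x_5 = 127·2081028097 + 112·12·196638672 = 528572943487; y_5 = 127·196638672 + 12·2081028097 = 49945448508.
Step 3: Verify x_5² - 112·y_5² = 279389356586511295719169 - 279389356586511295719168 = 1 (should be 1). ✓

(x_1, y_1) = (127, 12); (x_5, y_5) = (528572943487, 49945448508).


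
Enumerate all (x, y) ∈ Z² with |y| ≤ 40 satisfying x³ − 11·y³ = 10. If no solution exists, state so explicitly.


The equation is x³ - 11y³ = 10. For fixed y, x³ = 11·y³ + 10, so a solution requires the RHS to be a perfect cube.
Strategy: iterate y from -40 to 40, compute RHS = 11·y³ + 10, and check whether it is a (positive or negative) perfect cube.
Check small values of y:
  y = 0: RHS = 10 is not a perfect cube.
  y = 1: RHS = 21 is not a perfect cube.
  y = -1: RHS = -1 = (-1)³ ⇒ x = -1 works.
  y = 2: RHS = 98 is not a perfect cube.
  y = -2: RHS = -78 is not a perfect cube.
  y = 3: RHS = 307 is not a perfect cube.
  y = -3: RHS = -287 is not a perfect cube.
Continuing the search up to |y| = 40 finds no further solutions beyond those listed.
Collected solutions: (-1, -1).

Solutions (with |y| ≤ 40): (-1, -1).


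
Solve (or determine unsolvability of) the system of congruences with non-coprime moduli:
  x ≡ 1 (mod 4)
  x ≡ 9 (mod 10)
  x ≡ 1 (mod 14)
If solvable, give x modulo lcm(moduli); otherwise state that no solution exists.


Moduli 4, 10, 14 are not pairwise coprime, so CRT works modulo lcm(m_i) when all pairwise compatibility conditions hold.
Pairwise compatibility: gcd(m_i, m_j) must divide a_i - a_j for every pair.
Merge one congruence at a time:
  Start: x ≡ 1 (mod 4).
  Combine with x ≡ 9 (mod 10): gcd(4, 10) = 2; 9 - 1 = 8, which IS divisible by 2, so compatible.
    Write x = 1 + 4·t and substitute into x ≡ 9 (mod 10): 4·t ≡ 9 − 1 = 8 (mod 10).
    Divide the congruence (and modulus) by g = 2: 2·t ≡ 4 (mod 5).
    The inverse of 2 mod 5 is 3 (since 2·3 = 6 = 1·5 + 1), so t ≡ 3·4 = 12 ≡ 2 (mod 5).
    Then x = 1 + 4·2 = 9, valid modulo lcm(4, 10) = 20: x ≡ 9 (mod 20).
  Combine with x ≡ 1 (mod 14): gcd(20, 14) = 2; 1 - 9 = -8, which IS divisible by 2, so compatible.
    Write x = 9 + 20·t and substitute into x ≡ 1 (mod 14): 20·t ≡ 1 − 9 = -8 (mod 14).
    Divide the congruence (and modulus) by g = 2: 10·t ≡ -4 (mod 7).
    Reduce coefficients mod 7: 3·t ≡ 3 (mod 7).
    The inverse of 3 mod 7 is 5 (since 3·5 = 15 = 2·7 + 1), so t ≡ 5·3 = 15 ≡ 1 (mod 7).
    Then x = 9 + 20·1 = 29, valid modulo lcm(20, 14) = 140: x ≡ 29 (mod 140).
Verify: 29 mod 4 = 1, 29 mod 10 = 9, 29 mod 14 = 1.

x ≡ 29 (mod 140).


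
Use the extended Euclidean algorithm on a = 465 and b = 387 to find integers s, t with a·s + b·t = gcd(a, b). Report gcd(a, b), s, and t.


Euclidean algorithm on (465, 387) — divide until remainder is 0:
  465 = 1 · 387 + 78
  387 = 4 · 78 + 75
  78 = 1 · 75 + 3
  75 = 25 · 3 + 0
gcd(465, 387) = 3.
Track Bezout coefficients alongside the remainders: start with r₀ = 465 = a·1 + b·0 (s = 1, t = 0) and r₁ = 387 = a·0 + b·1 (s = 0, t = 1); each new remainder r_{k+1} = r_{k-1} − q_k·r_k inherits s_{k+1} = s_{k-1} − q_k·s_k, t_{k+1} = t_{k-1} − q_k·t_k, so r_k = a·s_k + b·t_k at every step:
  q = 1: r = 78, s = 1 − 1·0 = 1, t = 0 − 1·1 = -1  (check: 465·1 + 387·(-1) = 78)
  q = 4: r = 75, s = 0 − 4·1 = -4, t = 1 − 4·(-1) = 5  (check: 465·(-4) + 387·5 = 75)
  q = 1: r = 3, s = 1 − 1·(-4) = 5, t = -1 − 1·5 = -6  (check: 465·5 + 387·(-6) = 3)
The row with r = 3 (the gcd) gives the Bezout coefficients s = 5, t = -6.
Result: 465 · (5) + 387 · (-6) = 3.

gcd(465, 387) = 3; s = 5, t = -6 (check: 465·5 + 387·(-6) = 3).


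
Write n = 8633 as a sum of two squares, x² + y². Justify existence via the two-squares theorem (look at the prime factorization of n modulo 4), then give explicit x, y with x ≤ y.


Step 1: Factor n = 8633 = 89 · 97.
Step 2: Check the mod-4 condition on each prime factor: 89 ≡ 1 (mod 4), exponent 1; 97 ≡ 1 (mod 4), exponent 1.
All primes ≡ 3 (mod 4) appear to even exponent (or don't appear), so by the two-squares theorem n IS expressible as a sum of two squares.
Step 3: Build a representation. Here n = 89 · 97 is a product of primes ≡ 1 (mod 4). Each prime p ≡ 1 (mod 4) is itself a sum of two squares; find a² by testing p − a² for a perfect square:
  89: 89 − 1² = 88, 89 − 2² = 85, 89 − 3² = 80, 89 − 4² = 73, 89 − 5² = 64 = 8² ⇒ 89 = 5² + 8².
  97: 97 − 1² = 96, 97 − 2² = 93, 97 − 3² = 88, 97 − 4² = 81 = 9² ⇒ 97 = 4² + 9².
  Combine using the Brahmagupta–Fibonacci identity (a² + b²)(c² + d²) = (ac − bd)² + (ad + bc)² = (ac + bd)² + (ad − bc)²:
  89 · 97 = 8633: from (5² + 8²)(4² + 9²), take (5·4 − 8·9, 5·9 + 8·4) = (20 − 72, 45 + 32) = (-52, 77); dropping signs (only squares matter) gives (52, 77); check 52² + 77² = 2704 + 5929 = 8633 ✓.
Step 4: Order so x ≤ y and verify: 52² + 77² = 2704 + 5929 = 8633 = n. ✓

n = 8633 = 52² + 77² (one valid representation with x ≤ y).


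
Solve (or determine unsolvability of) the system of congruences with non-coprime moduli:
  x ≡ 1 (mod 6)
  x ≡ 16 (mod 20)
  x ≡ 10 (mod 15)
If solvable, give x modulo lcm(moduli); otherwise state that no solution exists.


Moduli 6, 20, 15 are not pairwise coprime, so CRT works modulo lcm(m_i) when all pairwise compatibility conditions hold.
Pairwise compatibility: gcd(m_i, m_j) must divide a_i - a_j for every pair.
Merge one congruence at a time:
  Start: x ≡ 1 (mod 6).
  Combine with x ≡ 16 (mod 20): gcd(6, 20) = 2, and 16 - 1 = 15 is NOT divisible by 2.
    ⇒ system is inconsistent (no integer solution).

No solution (the system is inconsistent).


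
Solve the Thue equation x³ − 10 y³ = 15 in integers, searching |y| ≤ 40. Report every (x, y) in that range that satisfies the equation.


The equation is x³ - 10y³ = 15. For fixed y, x³ = 10·y³ + 15, so a solution requires the RHS to be a perfect cube.
Strategy: iterate y from -40 to 40, compute RHS = 10·y³ + 15, and check whether it is a (positive or negative) perfect cube.
Check small values of y:
  y = 0: RHS = 15 is not a perfect cube.
  y = 1: RHS = 25 is not a perfect cube.
  y = -1: RHS = 5 is not a perfect cube.
  y = 2: RHS = 95 is not a perfect cube.
  y = -2: RHS = -65 is not a perfect cube.
  y = 3: RHS = 285 is not a perfect cube.
  y = -3: RHS = -255 is not a perfect cube.
Continuing the search up to |y| = 40 finds no solutions either.
No (x, y) in the scanned range satisfies the equation.

No integer solutions with |y| ≤ 40.


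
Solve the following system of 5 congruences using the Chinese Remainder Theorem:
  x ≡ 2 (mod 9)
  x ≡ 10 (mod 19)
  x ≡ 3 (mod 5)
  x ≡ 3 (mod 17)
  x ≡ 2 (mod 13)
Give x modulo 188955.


Product of moduli M = 9 · 19 · 5 · 17 · 13 = 188955.
Merge one congruence at a time:
  Start: x ≡ 2 (mod 9).
  Combine with x ≡ 10 (mod 19); new modulus lcm = 171.
    Write x = 2 + 9·t and substitute into x ≡ 10 (mod 19): 9·t ≡ 10 − 2 = 8 (mod 19).
    The inverse of 9 mod 19 is 17 (since 9·17 = 153 = 8·19 + 1), so t ≡ 17·8 = 136 ≡ 3 (mod 19).
    Then x = 2 + 9·3 = 29, valid modulo lcm(9, 19) = 171: x ≡ 29 (mod 171).
  Combine with x ≡ 3 (mod 5); new modulus lcm = 855.
    Write x = 29 + 171·t and substitute into x ≡ 3 (mod 5): 171·t ≡ 3 − 29 = -26 (mod 5).
    Reduce coefficients mod 5: 1·t ≡ 4 (mod 5).
    So t ≡ 4 (mod 5).
    Then x = 29 + 171·4 = 713, valid modulo lcm(171, 5) = 855: x ≡ 713 (mod 855).
  Combine with x ≡ 3 (mod 17); new modulus lcm = 14535.
    Write x = 713 + 855·t and substitute into x ≡ 3 (mod 17): 855·t ≡ 3 − 713 = -710 (mod 17).
    Reduce coefficients mod 17: 5·t ≡ 4 (mod 17).
    The inverse of 5 mod 17 is 7 (since 5·7 = 35 = 2·17 + 1), so t ≡ 7·4 = 28 ≡ 11 (mod 17).
    Then x = 713 + 855·11 = 10118, valid modulo lcm(855, 17) = 14535: x ≡ 10118 (mod 14535).
  Combine with x ≡ 2 (mod 13); new modulus lcm = 188955.
    Write x = 10118 + 14535·t and substitute into x ≡ 2 (mod 13): 14535·t ≡ 2 − 10118 = -10116 (mod 13).
    Reduce coefficients mod 13: 1·t ≡ 11 (mod 13).
    So t ≡ 11 (mod 13).
    Then x = 10118 + 14535·11 = 170003, valid modulo lcm(14535, 13) = 188955: x ≡ 170003 (mod 188955).
Verify against each original: 170003 mod 9 = 2, 170003 mod 19 = 10, 170003 mod 5 = 3, 170003 mod 17 = 3, 170003 mod 13 = 2.

x ≡ 170003 (mod 188955).


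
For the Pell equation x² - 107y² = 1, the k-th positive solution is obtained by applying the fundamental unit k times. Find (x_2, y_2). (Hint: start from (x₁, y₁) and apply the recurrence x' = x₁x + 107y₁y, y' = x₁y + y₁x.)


Step 1: Find the fundamental solution (x₁, y₁) of x² - 107y² = 1.
  Expand √107 as a continued fraction. a₀ = ⌊√107⌋ = 10; iterate m_{k+1} = d_k·a_k − m_k, d_{k+1} = (107 − m_{k+1}²)/d_k, a_{k+1} = ⌊(a₀ + m_{k+1})/d_{k+1}⌋ (starting m₀ = 0, d₀ = 1), with convergents p_k = a_k·p_{k-1} + p_{k-2}, q_k = a_k·q_{k-1} + q_{k-2} (p₋₁ = 1, q₋₁ = 0):
  k = 0: a₀ = 10; p₀/q₀ = 10/1; p₀² − 107·q₀² = 100 − 107 = -7.
  k = 1: m = 10, d = 7, a = ⌊(10 + 10)/7⌋ = 2; p/q = (2·10 + 1)/(2·1 + 0) = 21/2; p² − 107·q² = 441 − 428 = 13.
  k = 2: m = 4, d = 13, a = ⌊(10 + 4)/13⌋ = 1; p/q = (1·21 + 10)/(1·2 + 1) = 31/3; p² − 107·q² = 961 − 963 = -2.
  k = 3: m = 9, d = 2, a = ⌊(10 + 9)/2⌋ = 9; p/q = (9·31 + 21)/(9·3 + 2) = 300/29; p² − 107·q² = 90000 − 89987 = 13.
  k = 4: m = 9, d = 13, a = ⌊(10 + 9)/13⌋ = 1; p/q = (1·300 + 31)/(1·29 + 3) = 331/32; p² − 107·q² = 109561 − 109568 = -7.
  k = 5: m = 4, d = 7, a = ⌊(10 + 4)/7⌋ = 2; p/q = (2·331 + 300)/(2·32 + 29) = 962/93; p² − 107·q² = 925444 − 925443 = 1.
  The first convergent with p² − 107·q² = 1 gives the fundamental solution (x₁, y₁) = (962, 93).
Step 2: Apply the recurrence (x_{n+1}, y_{n+1}) = (x₁x_n + 107y₁y_n, x₁y_n + y₁x_n) repeatedly.
  From (x_1, y_1) = (962, 93): x_2 = 962·962 + 107·93·93 = 1850887; y_2 = 962·93 + 93·962 = 178932.
Step 3: Verify x_2² - 107·y_2² = 3425782686769 - 3425782686768 = 1 (should be 1). ✓

(x_1, y_1) = (962, 93); (x_2, y_2) = (1850887, 178932).


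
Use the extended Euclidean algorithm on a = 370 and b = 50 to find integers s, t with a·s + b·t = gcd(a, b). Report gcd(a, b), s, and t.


Euclidean algorithm on (370, 50) — divide until remainder is 0:
  370 = 7 · 50 + 20
  50 = 2 · 20 + 10
  20 = 2 · 10 + 0
gcd(370, 50) = 10.
Track Bezout coefficients alongside the remainders: start with r₀ = 370 = a·1 + b·0 (s = 1, t = 0) and r₁ = 50 = a·0 + b·1 (s = 0, t = 1); each new remainder r_{k+1} = r_{k-1} − q_k·r_k inherits s_{k+1} = s_{k-1} − q_k·s_k, t_{k+1} = t_{k-1} − q_k·t_k, so r_k = a·s_k + b·t_k at every step:
  q = 7: r = 20, s = 1 − 7·0 = 1, t = 0 − 7·1 = -7  (check: 370·1 + 50·(-7) = 20)
  q = 2: r = 10, s = 0 − 2·1 = -2, t = 1 − 2·(-7) = 15  (check: 370·(-2) + 50·15 = 10)
The row with r = 10 (the gcd) gives the Bezout coefficients s = -2, t = 15.
Result: 370 · (-2) + 50 · (15) = 10.

gcd(370, 50) = 10; s = -2, t = 15 (check: 370·(-2) + 50·15 = 10).


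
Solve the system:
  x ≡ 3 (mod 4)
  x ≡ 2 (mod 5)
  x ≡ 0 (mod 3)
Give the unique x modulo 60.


Moduli 4, 5, 3 are pairwise coprime; by CRT there is a unique solution modulo M = 4 · 5 · 3 = 60.
Solve pairwise, accumulating the modulus:
  Start with x ≡ 3 (mod 4).
  Combine with x ≡ 2 (mod 5): since gcd(4, 5) = 1, we get a unique residue mod 20.
    Write x = 3 + 4·t and substitute into x ≡ 2 (mod 5): 4·t ≡ 2 − 3 = -1 (mod 5).
    Reduce coefficients mod 5: 4·t ≡ 4 (mod 5).
    The inverse of 4 mod 5 is 4 (since 4·4 = 16 = 3·5 + 1), so t ≡ 4·4 = 16 ≡ 1 (mod 5).
    Then x = 3 + 4·1 = 7, valid modulo lcm(4, 5) = 20: x ≡ 7 (mod 20).
  Combine with x ≡ 0 (mod 3): since gcd(20, 3) = 1, we get a unique residue mod 60.
    Write x = 7 + 20·t and substitute into x ≡ 0 (mod 3): 20·t ≡ 0 − 7 = -7 (mod 3).
    Reduce coefficients mod 3: 2·t ≡ 2 (mod 3).
    The inverse of 2 mod 3 is 2 (since 2·2 = 4 = 1·3 + 1), so t ≡ 2·2 = 4 ≡ 1 (mod 3).
    Then x = 7 + 20·1 = 27, valid modulo lcm(20, 3) = 60: x ≡ 27 (mod 60).
Verify: 27 mod 4 = 3 ✓, 27 mod 5 = 2 ✓, 27 mod 3 = 0 ✓.

x ≡ 27 (mod 60).


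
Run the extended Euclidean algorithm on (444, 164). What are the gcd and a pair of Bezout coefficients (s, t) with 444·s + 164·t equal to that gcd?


Euclidean algorithm on (444, 164) — divide until remainder is 0:
  444 = 2 · 164 + 116
  164 = 1 · 116 + 48
  116 = 2 · 48 + 20
  48 = 2 · 20 + 8
  20 = 2 · 8 + 4
  8 = 2 · 4 + 0
gcd(444, 164) = 4.
Track Bezout coefficients alongside the remainders: start with r₀ = 444 = a·1 + b·0 (s = 1, t = 0) and r₁ = 164 = a·0 + b·1 (s = 0, t = 1); each new remainder r_{k+1} = r_{k-1} − q_k·r_k inherits s_{k+1} = s_{k-1} − q_k·s_k, t_{k+1} = t_{k-1} − q_k·t_k, so r_k = a·s_k + b·t_k at every step:
  q = 2: r = 116, s = 1 − 2·0 = 1, t = 0 − 2·1 = -2  (check: 444·1 + 164·(-2) = 116)
  q = 1: r = 48, s = 0 − 1·1 = -1, t = 1 − 1·(-2) = 3  (check: 444·(-1) + 164·3 = 48)
  q = 2: r = 20, s = 1 − 2·(-1) = 3, t = -2 − 2·3 = -8  (check: 444·3 + 164·(-8) = 20)
  q = 2: r = 8, s = -1 − 2·3 = -7, t = 3 − 2·(-8) = 19  (check: 444·(-7) + 164·19 = 8)
  q = 2: r = 4, s = 3 − 2·(-7) = 17, t = -8 − 2·19 = -46  (check: 444·17 + 164·(-46) = 4)
The row with r = 4 (the gcd) gives the Bezout coefficients s = 17, t = -46.
Result: 444 · (17) + 164 · (-46) = 4.

gcd(444, 164) = 4; s = 17, t = -46 (check: 444·17 + 164·(-46) = 4).


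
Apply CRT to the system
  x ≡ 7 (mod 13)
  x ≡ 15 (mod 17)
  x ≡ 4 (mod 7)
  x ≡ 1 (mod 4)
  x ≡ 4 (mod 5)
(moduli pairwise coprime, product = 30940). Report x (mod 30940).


Product of moduli M = 13 · 17 · 7 · 4 · 5 = 30940.
Merge one congruence at a time:
  Start: x ≡ 7 (mod 13).
  Combine with x ≡ 15 (mod 17); new modulus lcm = 221.
    Write x = 7 + 13·t and substitute into x ≡ 15 (mod 17): 13·t ≡ 15 − 7 = 8 (mod 17).
    The inverse of 13 mod 17 is 4 (since 13·4 = 52 = 3·17 + 1), so t ≡ 4·8 = 32 ≡ 15 (mod 17).
    Then x = 7 + 13·15 = 202, valid modulo lcm(13, 17) = 221: x ≡ 202 (mod 221).
  Combine with x ≡ 4 (mod 7); new modulus lcm = 1547.
    Write x = 202 + 221·t and substitute into x ≡ 4 (mod 7): 221·t ≡ 4 − 202 = -198 (mod 7).
    Reduce coefficients mod 7: 4·t ≡ 5 (mod 7).
    The inverse of 4 mod 7 is 2 (since 4·2 = 8 = 1·7 + 1), so t ≡ 2·5 = 10 ≡ 3 (mod 7).
    Then x = 202 + 221·3 = 865, valid modulo lcm(221, 7) = 1547: x ≡ 865 (mod 1547).
  Combine with x ≡ 1 (mod 4); new modulus lcm = 6188.
    Write x = 865 + 1547·t and substitute into x ≡ 1 (mod 4): 1547·t ≡ 1 − 865 = -864 (mod 4).
    Reduce coefficients mod 4: 3·t ≡ 0 (mod 4).
    The inverse of 3 mod 4 is 3 (since 3·3 = 9 = 2·4 + 1), so t ≡ 3·0 = 0 ≡ 0 (mod 4).
    Then x = 865 + 1547·0 = 865, valid modulo lcm(1547, 4) = 6188: x ≡ 865 (mod 6188).
  Combine with x ≡ 4 (mod 5); new modulus lcm = 30940.
    Write x = 865 + 6188·t and substitute into x ≡ 4 (mod 5): 6188·t ≡ 4 − 865 = -861 (mod 5).
    Reduce coefficients mod 5: 3·t ≡ 4 (mod 5).
    The inverse of 3 mod 5 is 2 (since 3·2 = 6 = 1·5 + 1), so t ≡ 2·4 = 8 ≡ 3 (mod 5).
    Then x = 865 + 6188·3 = 19429, valid modulo lcm(6188, 5) = 30940: x ≡ 19429 (mod 30940).
Verify against each original: 19429 mod 13 = 7, 19429 mod 17 = 15, 19429 mod 7 = 4, 19429 mod 4 = 1, 19429 mod 5 = 4.

x ≡ 19429 (mod 30940).


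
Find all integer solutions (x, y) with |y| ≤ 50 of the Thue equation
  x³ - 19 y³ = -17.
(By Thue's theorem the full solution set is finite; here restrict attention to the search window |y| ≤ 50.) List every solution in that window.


The equation is x³ - 19y³ = -17. For fixed y, x³ = 19·y³ − 17, so a solution requires the RHS to be a perfect cube.
Strategy: iterate y from -50 to 50, compute RHS = 19·y³ − 17, and check whether it is a (positive or negative) perfect cube.
Check small values of y:
  y = 0: RHS = -17 is not a perfect cube.
  y = 1: RHS = 2 is not a perfect cube.
  y = -1: RHS = -36 is not a perfect cube.
  y = 2: RHS = 135 is not a perfect cube.
  y = -2: RHS = -169 is not a perfect cube.
  y = 3: RHS = 496 is not a perfect cube.
  y = -3: RHS = -530 is not a perfect cube.
Continuing the search up to |y| = 50 finds no solutions either.
No (x, y) in the scanned range satisfies the equation.

No integer solutions with |y| ≤ 50.


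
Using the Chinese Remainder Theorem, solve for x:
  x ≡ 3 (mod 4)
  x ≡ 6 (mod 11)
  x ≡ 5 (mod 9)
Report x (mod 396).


Moduli 4, 11, 9 are pairwise coprime; by CRT there is a unique solution modulo M = 4 · 11 · 9 = 396.
Solve pairwise, accumulating the modulus:
  Start with x ≡ 3 (mod 4).
  Combine with x ≡ 6 (mod 11): since gcd(4, 11) = 1, we get a unique residue mod 44.
    Write x = 3 + 4·t and substitute into x ≡ 6 (mod 11): 4·t ≡ 6 − 3 = 3 (mod 11).
    The inverse of 4 mod 11 is 3 (since 4·3 = 12 = 1·11 + 1), so t ≡ 3·3 = 9 ≡ 9 (mod 11).
    Then x = 3 + 4·9 = 39, valid modulo lcm(4, 11) = 44: x ≡ 39 (mod 44).
  Combine with x ≡ 5 (mod 9): since gcd(44, 9) = 1, we get a unique residue mod 396.
    Write x = 39 + 44·t and substitute into x ≡ 5 (mod 9): 44·t ≡ 5 − 39 = -34 (mod 9).
    Reduce coefficients mod 9: 8·t ≡ 2 (mod 9).
    The inverse of 8 mod 9 is 8 (since 8·8 = 64 = 7·9 + 1), so t ≡ 8·2 = 16 ≡ 7 (mod 9).
    Then x = 39 + 44·7 = 347, valid modulo lcm(44, 9) = 396: x ≡ 347 (mod 396).
Verify: 347 mod 4 = 3 ✓, 347 mod 11 = 6 ✓, 347 mod 9 = 5 ✓.

x ≡ 347 (mod 396).


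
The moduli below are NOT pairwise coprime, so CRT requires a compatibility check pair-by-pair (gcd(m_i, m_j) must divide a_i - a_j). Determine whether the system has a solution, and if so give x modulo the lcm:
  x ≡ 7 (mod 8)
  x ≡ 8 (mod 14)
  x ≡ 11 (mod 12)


Moduli 8, 14, 12 are not pairwise coprime, so CRT works modulo lcm(m_i) when all pairwise compatibility conditions hold.
Pairwise compatibility: gcd(m_i, m_j) must divide a_i - a_j for every pair.
Merge one congruence at a time:
  Start: x ≡ 7 (mod 8).
  Combine with x ≡ 8 (mod 14): gcd(8, 14) = 2, and 8 - 7 = 1 is NOT divisible by 2.
    ⇒ system is inconsistent (no integer solution).

No solution (the system is inconsistent).


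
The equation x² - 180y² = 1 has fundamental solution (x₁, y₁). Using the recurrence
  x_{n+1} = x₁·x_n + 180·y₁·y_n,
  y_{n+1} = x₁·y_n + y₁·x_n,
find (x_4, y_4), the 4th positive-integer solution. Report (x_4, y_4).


Step 1: Find the fundamental solution (x₁, y₁) of x² - 180y² = 1.
  Expand √180 as a continued fraction. a₀ = ⌊√180⌋ = 13; iterate m_{k+1} = d_k·a_k − m_k, d_{k+1} = (180 − m_{k+1}²)/d_k, a_{k+1} = ⌊(a₀ + m_{k+1})/d_{k+1}⌋ (starting m₀ = 0, d₀ = 1), with convergents p_k = a_k·p_{k-1} + p_{k-2}, q_k = a_k·q_{k-1} + q_{k-2} (p₋₁ = 1, q₋₁ = 0):
  k = 0: a₀ = 13; p₀/q₀ = 13/1; p₀² − 180·q₀² = 169 − 180 = -11.
  k = 1: m = 13, d = 11, a = ⌊(13 + 13)/11⌋ = 2; p/q = (2·13 + 1)/(2·1 + 0) = 27/2; p² − 180·q² = 729 − 720 = 9.
  k = 2: m = 9, d = 9, a = ⌊(13 + 9)/9⌋ = 2; p/q = (2·27 + 13)/(2·2 + 1) = 67/5; p² − 180·q² = 4489 − 4500 = -11.
  k = 3: m = 9, d = 11, a = ⌊(13 + 9)/11⌋ = 2; p/q = (2·67 + 27)/(2·5 + 2) = 161/12; p² − 180·q² = 25921 − 25920 = 1.
  The first convergent with p² − 180·q² = 1 gives the fundamental solution (x₁, y₁) = (161, 12).
Step 2: Apply the recurrence (x_{n+1}, y_{n+1}) = (x₁x_n + 180y₁y_n, x₁y_n + y₁x_n) repeatedly.
  From (x_1, y_1) = (161, 12): x_2 = 161·161 + 180·12·12 = 51841; y_2 = 161·12 + 12·161 = 3864.
  From (x_2, y_2) = (51841, 3864): x_3 = 161·51841 + 180·12·3864 = 16692641; y_3 = 161·3864 + 12·51841 = 1244196.
  From (x_3, y_3) = (16692641, 1244196): x_4 = 161·16692641 + 180·12·1244196 = 5374978561; y_4 = 161·1244196 + 12·16692641 = 400627248.
Step 3: Verify x_4² - 180·y_4² = 28890394531209630721 - 28890394531209630720 = 1 (should be 1). ✓

(x_1, y_1) = (161, 12); (x_4, y_4) = (5374978561, 400627248).


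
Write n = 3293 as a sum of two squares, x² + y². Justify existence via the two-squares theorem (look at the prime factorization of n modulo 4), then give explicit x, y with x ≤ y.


Step 1: Factor n = 3293 = 37 · 89.
Step 2: Check the mod-4 condition on each prime factor: 37 ≡ 1 (mod 4), exponent 1; 89 ≡ 1 (mod 4), exponent 1.
All primes ≡ 3 (mod 4) appear to even exponent (or don't appear), so by the two-squares theorem n IS expressible as a sum of two squares.
Step 3: Build a representation. Here n = 37 · 89 is a product of primes ≡ 1 (mod 4). Each prime p ≡ 1 (mod 4) is itself a sum of two squares; find a² by testing p − a² for a perfect square:
  37: 37 − 1² = 36 = 6² ⇒ 37 = 1² + 6².
  89: 89 − 1² = 88, 89 − 2² = 85, 89 − 3² = 80, 89 − 4² = 73, 89 − 5² = 64 = 8² ⇒ 89 = 5² + 8².
  Combine using the Brahmagupta–Fibonacci identity (a² + b²)(c² + d²) = (ac − bd)² + (ad + bc)² = (ac + bd)² + (ad − bc)²:
  37 · 89 = 3293: from (1² + 6²)(5² + 8²), take (1·5 − 6·8, 1·8 + 6·5) = (5 − 48, 8 + 30) = (-43, 38); dropping signs (only squares matter) gives (43, 38); check 43² + 38² = 1849 + 1444 = 3293 ✓.
Step 4: Order so x ≤ y and verify: 38² + 43² = 1444 + 1849 = 3293 = n. ✓

n = 3293 = 38² + 43² (one valid representation with x ≤ y).


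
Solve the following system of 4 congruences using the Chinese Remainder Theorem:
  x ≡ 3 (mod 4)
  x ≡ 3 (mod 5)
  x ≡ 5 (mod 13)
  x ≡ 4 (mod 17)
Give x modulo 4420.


Product of moduli M = 4 · 5 · 13 · 17 = 4420.
Merge one congruence at a time:
  Start: x ≡ 3 (mod 4).
  Combine with x ≡ 3 (mod 5); new modulus lcm = 20.
    Write x = 3 + 4·t and substitute into x ≡ 3 (mod 5): 4·t ≡ 3 − 3 = 0 (mod 5).
    The inverse of 4 mod 5 is 4 (since 4·4 = 16 = 3·5 + 1), so t ≡ 4·0 = 0 ≡ 0 (mod 5).
    Then x = 3 + 4·0 = 3, valid modulo lcm(4, 5) = 20: x ≡ 3 (mod 20).
  Combine with x ≡ 5 (mod 13); new modulus lcm = 260.
    Write x = 3 + 20·t and substitute into x ≡ 5 (mod 13): 20·t ≡ 5 − 3 = 2 (mod 13).
    Reduce coefficients mod 13: 7·t ≡ 2 (mod 13).
    The inverse of 7 mod 13 is 2 (since 7·2 = 14 = 1·13 + 1), so t ≡ 2·2 = 4 ≡ 4 (mod 13).
    Then x = 3 + 20·4 = 83, valid modulo lcm(20, 13) = 260: x ≡ 83 (mod 260).
  Combine with x ≡ 4 (mod 17); new modulus lcm = 4420.
    Write x = 83 + 260·t and substitute into x ≡ 4 (mod 17): 260·t ≡ 4 − 83 = -79 (mod 17).
    Reduce coefficients mod 17: 5·t ≡ 6 (mod 17).
    The inverse of 5 mod 17 is 7 (since 5·7 = 35 = 2·17 + 1), so t ≡ 7·6 = 42 ≡ 8 (mod 17).
    Then x = 83 + 260·8 = 2163, valid modulo lcm(260, 17) = 4420: x ≡ 2163 (mod 4420).
Verify against each original: 2163 mod 4 = 3, 2163 mod 5 = 3, 2163 mod 13 = 5, 2163 mod 17 = 4.

x ≡ 2163 (mod 4420).


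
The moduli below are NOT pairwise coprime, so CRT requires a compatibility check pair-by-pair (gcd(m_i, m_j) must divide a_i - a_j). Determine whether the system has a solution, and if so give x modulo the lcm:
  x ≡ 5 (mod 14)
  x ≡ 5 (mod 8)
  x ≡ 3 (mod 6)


Moduli 14, 8, 6 are not pairwise coprime, so CRT works modulo lcm(m_i) when all pairwise compatibility conditions hold.
Pairwise compatibility: gcd(m_i, m_j) must divide a_i - a_j for every pair.
Merge one congruence at a time:
  Start: x ≡ 5 (mod 14).
  Combine with x ≡ 5 (mod 8): gcd(14, 8) = 2; 5 - 5 = 0, which IS divisible by 2, so compatible.
    Write x = 5 + 14·t and substitute into x ≡ 5 (mod 8): 14·t ≡ 5 − 5 = 0 (mod 8).
    Divide the congruence (and modulus) by g = 2: 7·t ≡ 0 (mod 4).
    Reduce coefficients mod 4: 3·t ≡ 0 (mod 4).
    The inverse of 3 mod 4 is 3 (since 3·3 = 9 = 2·4 + 1), so t ≡ 3·0 = 0 ≡ 0 (mod 4).
    Then x = 5 + 14·0 = 5, valid modulo lcm(14, 8) = 56: x ≡ 5 (mod 56).
  Combine with x ≡ 3 (mod 6): gcd(56, 6) = 2; 3 - 5 = -2, which IS divisible by 2, so compatible.
    Write x = 5 + 56·t and substitute into x ≡ 3 (mod 6): 56·t ≡ 3 − 5 = -2 (mod 6).
    Divide the congruence (and modulus) by g = 2: 28·t ≡ -1 (mod 3).
    Reduce coefficients mod 3: 1·t ≡ 2 (mod 3).
    So t ≡ 2 (mod 3).
    Then x = 5 + 56·2 = 117, valid modulo lcm(56, 6) = 168: x ≡ 117 (mod 168).
Verify: 117 mod 14 = 5, 117 mod 8 = 5, 117 mod 6 = 3.

x ≡ 117 (mod 168).


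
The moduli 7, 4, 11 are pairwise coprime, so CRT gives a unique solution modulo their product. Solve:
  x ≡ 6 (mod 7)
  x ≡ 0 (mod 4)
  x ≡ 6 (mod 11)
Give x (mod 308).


Moduli 7, 4, 11 are pairwise coprime; by CRT there is a unique solution modulo M = 7 · 4 · 11 = 308.
Solve pairwise, accumulating the modulus:
  Start with x ≡ 6 (mod 7).
  Combine with x ≡ 0 (mod 4): since gcd(7, 4) = 1, we get a unique residue mod 28.
    Write x = 6 + 7·t and substitute into x ≡ 0 (mod 4): 7·t ≡ 0 − 6 = -6 (mod 4).
    Reduce coefficients mod 4: 3·t ≡ 2 (mod 4).
    The inverse of 3 mod 4 is 3 (since 3·3 = 9 = 2·4 + 1), so t ≡ 3·2 = 6 ≡ 2 (mod 4).
    Then x = 6 + 7·2 = 20, valid modulo lcm(7, 4) = 28: x ≡ 20 (mod 28).
  Combine with x ≡ 6 (mod 11): since gcd(28, 11) = 1, we get a unique residue mod 308.
    Write x = 20 + 28·t and substitute into x ≡ 6 (mod 11): 28·t ≡ 6 − 20 = -14 (mod 11).
    Reduce coefficients mod 11: 6·t ≡ 8 (mod 11).
    The inverse of 6 mod 11 is 2 (since 6·2 = 12 = 1·11 + 1), so t ≡ 2·8 = 16 ≡ 5 (mod 11).
    Then x = 20 + 28·5 = 160, valid modulo lcm(28, 11) = 308: x ≡ 160 (mod 308).
Verify: 160 mod 7 = 6 ✓, 160 mod 4 = 0 ✓, 160 mod 11 = 6 ✓.

x ≡ 160 (mod 308).


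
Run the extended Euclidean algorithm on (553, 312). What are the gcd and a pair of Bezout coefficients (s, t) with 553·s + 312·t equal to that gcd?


Euclidean algorithm on (553, 312) — divide until remainder is 0:
  553 = 1 · 312 + 241
  312 = 1 · 241 + 71
  241 = 3 · 71 + 28
  71 = 2 · 28 + 15
  28 = 1 · 15 + 13
  15 = 1 · 13 + 2
  13 = 6 · 2 + 1
  2 = 2 · 1 + 0
gcd(553, 312) = 1.
Track Bezout coefficients alongside the remainders: start with r₀ = 553 = a·1 + b·0 (s = 1, t = 0) and r₁ = 312 = a·0 + b·1 (s = 0, t = 1); each new remainder r_{k+1} = r_{k-1} − q_k·r_k inherits s_{k+1} = s_{k-1} − q_k·s_k, t_{k+1} = t_{k-1} − q_k·t_k, so r_k = a·s_k + b·t_k at every step:
  q = 1: r = 241, s = 1 − 1·0 = 1, t = 0 − 1·1 = -1  (check: 553·1 + 312·(-1) = 241)
  q = 1: r = 71, s = 0 − 1·1 = -1, t = 1 − 1·(-1) = 2  (check: 553·(-1) + 312·2 = 71)
  q = 3: r = 28, s = 1 − 3·(-1) = 4, t = -1 − 3·2 = -7  (check: 553·4 + 312·(-7) = 28)
  q = 2: r = 15, s = -1 − 2·4 = -9, t = 2 − 2·(-7) = 16  (check: 553·(-9) + 312·16 = 15)
  q = 1: r = 13, s = 4 − 1·(-9) = 13, t = -7 − 1·16 = -23  (check: 553·13 + 312·(-23) = 13)
  q = 1: r = 2, s = -9 − 1·13 = -22, t = 16 − 1·(-23) = 39  (check: 553·(-22) + 312·39 = 2)
  q = 6: r = 1, s = 13 − 6·(-22) = 145, t = -23 − 6·39 = -257  (check: 553·145 + 312·(-257) = 1)
The row with r = 1 (the gcd) gives the Bezout coefficients s = 145, t = -257.
Result: 553 · (145) + 312 · (-257) = 1.

gcd(553, 312) = 1; s = 145, t = -257 (check: 553·145 + 312·(-257) = 1).


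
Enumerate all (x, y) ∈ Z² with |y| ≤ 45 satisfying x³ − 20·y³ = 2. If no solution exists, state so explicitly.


The equation is x³ - 20y³ = 2. For fixed y, x³ = 20·y³ + 2, so a solution requires the RHS to be a perfect cube.
Strategy: iterate y from -45 to 45, compute RHS = 20·y³ + 2, and check whether it is a (positive or negative) perfect cube.
Check small values of y:
  y = 0: RHS = 2 is not a perfect cube.
  y = 1: RHS = 22 is not a perfect cube.
  y = -1: RHS = -18 is not a perfect cube.
  y = 2: RHS = 162 is not a perfect cube.
  y = -2: RHS = -158 is not a perfect cube.
  y = 3: RHS = 542 is not a perfect cube.
  y = -3: RHS = -538 is not a perfect cube.
Continuing the search up to |y| = 45 finds no solutions either.
No (x, y) in the scanned range satisfies the equation.

No integer solutions with |y| ≤ 45.


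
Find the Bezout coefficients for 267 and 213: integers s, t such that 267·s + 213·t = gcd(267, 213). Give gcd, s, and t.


Euclidean algorithm on (267, 213) — divide until remainder is 0:
  267 = 1 · 213 + 54
  213 = 3 · 54 + 51
  54 = 1 · 51 + 3
  51 = 17 · 3 + 0
gcd(267, 213) = 3.
Track Bezout coefficients alongside the remainders: start with r₀ = 267 = a·1 + b·0 (s = 1, t = 0) and r₁ = 213 = a·0 + b·1 (s = 0, t = 1); each new remainder r_{k+1} = r_{k-1} − q_k·r_k inherits s_{k+1} = s_{k-1} − q_k·s_k, t_{k+1} = t_{k-1} − q_k·t_k, so r_k = a·s_k + b·t_k at every step:
  q = 1: r = 54, s = 1 − 1·0 = 1, t = 0 − 1·1 = -1  (check: 267·1 + 213·(-1) = 54)
  q = 3: r = 51, s = 0 − 3·1 = -3, t = 1 − 3·(-1) = 4  (check: 267·(-3) + 213·4 = 51)
  q = 1: r = 3, s = 1 − 1·(-3) = 4, t = -1 − 1·4 = -5  (check: 267·4 + 213·(-5) = 3)
The row with r = 3 (the gcd) gives the Bezout coefficients s = 4, t = -5.
Result: 267 · (4) + 213 · (-5) = 3.

gcd(267, 213) = 3; s = 4, t = -5 (check: 267·4 + 213·(-5) = 3).


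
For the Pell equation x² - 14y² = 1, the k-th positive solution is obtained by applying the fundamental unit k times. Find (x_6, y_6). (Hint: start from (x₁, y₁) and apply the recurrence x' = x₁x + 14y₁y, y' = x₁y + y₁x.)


Step 1: Find the fundamental solution (x₁, y₁) of x² - 14y² = 1.
  Expand √14 as a continued fraction. a₀ = ⌊√14⌋ = 3; iterate m_{k+1} = d_k·a_k − m_k, d_{k+1} = (14 − m_{k+1}²)/d_k, a_{k+1} = ⌊(a₀ + m_{k+1})/d_{k+1}⌋ (starting m₀ = 0, d₀ = 1), with convergents p_k = a_k·p_{k-1} + p_{k-2}, q_k = a_k·q_{k-1} + q_{k-2} (p₋₁ = 1, q₋₁ = 0):
  k = 0: a₀ = 3; p₀/q₀ = 3/1; p₀² − 14·q₀² = 9 − 14 = -5.
  k = 1: m = 3, d = 5, a = ⌊(3 + 3)/5⌋ = 1; p/q = (1·3 + 1)/(1·1 + 0) = 4/1; p² − 14·q² = 16 − 14 = 2.
  k = 2: m = 2, d = 2, a = ⌊(3 + 2)/2⌋ = 2; p/q = (2·4 + 3)/(2·1 + 1) = 11/3; p² − 14·q² = 121 − 126 = -5.
  k = 3: m = 2, d = 5, a = ⌊(3 + 2)/5⌋ = 1; p/q = (1·11 + 4)/(1·3 + 1) = 15/4; p² − 14·q² = 225 − 224 = 1.
  The first convergent with p² − 14·q² = 1 gives the fundamental solution (x₁, y₁) = (15, 4).
Step 2: Apply the recurrence (x_{n+1}, y_{n+1}) = (x₁x_n + 14y₁y_n, x₁y_n + y₁x_n) repeatedly.
  From (x_1, y_1) = (15, 4): x_2 = 15·15 + 14·4·4 = 449; y_2 = 15·4 + 4·15 = 120.
  From (x_2, y_2) = (449, 120): x_3 = 15·449 + 14·4·120 = 13455; y_3 = 15·120 + 4·449 = 3596.
  From (x_3, y_3) = (13455, 3596): x_4 = 15·13455 + 14·4·3596 = 403201; y_4 = 15·3596 + 4·13455 = 107760.
  From (x_4, y_4) = (403201, 107760): x_5 = 15·403201 + 14·4·107760 = 12082575; y_5 = 15·107760 + 4·403201 = 3229204.
  From (x_5, y_5) = (12082575, 3229204): x_6 = 15·12082575 + 14·4·3229204 = 362074049; y_6 = 15·3229204 + 4·12082575 = 96768360.
Step 3: Verify x_6² - 14·y_6² = 131097616959254401 - 131097616959254400 = 1 (should be 1). ✓

(x_1, y_1) = (15, 4); (x_6, y_6) = (362074049, 96768360).


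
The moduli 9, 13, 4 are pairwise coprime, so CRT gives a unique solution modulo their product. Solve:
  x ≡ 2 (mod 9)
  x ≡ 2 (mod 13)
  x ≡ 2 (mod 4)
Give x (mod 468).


Moduli 9, 13, 4 are pairwise coprime; by CRT there is a unique solution modulo M = 9 · 13 · 4 = 468.
Solve pairwise, accumulating the modulus:
  Start with x ≡ 2 (mod 9).
  Combine with x ≡ 2 (mod 13): since gcd(9, 13) = 1, we get a unique residue mod 117.
    Write x = 2 + 9·t and substitute into x ≡ 2 (mod 13): 9·t ≡ 2 − 2 = 0 (mod 13).
    The inverse of 9 mod 13 is 3 (since 9·3 = 27 = 2·13 + 1), so t ≡ 3·0 = 0 ≡ 0 (mod 13).
    Then x = 2 + 9·0 = 2, valid modulo lcm(9, 13) = 117: x ≡ 2 (mod 117).
  Combine with x ≡ 2 (mod 4): since gcd(117, 4) = 1, we get a unique residue mod 468.
    Write x = 2 + 117·t and substitute into x ≡ 2 (mod 4): 117·t ≡ 2 − 2 = 0 (mod 4).
    Reduce coefficients mod 4: 1·t ≡ 0 (mod 4).
    So t ≡ 0 (mod 4).
    Then x = 2 + 117·0 = 2, valid modulo lcm(117, 4) = 468: x ≡ 2 (mod 468).
Verify: 2 mod 9 = 2 ✓, 2 mod 13 = 2 ✓, 2 mod 4 = 2 ✓.

x ≡ 2 (mod 468).


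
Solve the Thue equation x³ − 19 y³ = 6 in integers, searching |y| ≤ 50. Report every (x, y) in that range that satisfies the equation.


The equation is x³ - 19y³ = 6. For fixed y, x³ = 19·y³ + 6, so a solution requires the RHS to be a perfect cube.
Strategy: iterate y from -50 to 50, compute RHS = 19·y³ + 6, and check whether it is a (positive or negative) perfect cube.
Check small values of y:
  y = 0: RHS = 6 is not a perfect cube.
  y = 1: RHS = 25 is not a perfect cube.
  y = -1: RHS = -13 is not a perfect cube.
  y = 2: RHS = 158 is not a perfect cube.
  y = -2: RHS = -146 is not a perfect cube.
  y = 3: RHS = 519 is not a perfect cube.
  y = -3: RHS = -507 is not a perfect cube.
Continuing the search up to |y| = 50 finds no solutions either.
No (x, y) in the scanned range satisfies the equation.

No integer solutions with |y| ≤ 50.


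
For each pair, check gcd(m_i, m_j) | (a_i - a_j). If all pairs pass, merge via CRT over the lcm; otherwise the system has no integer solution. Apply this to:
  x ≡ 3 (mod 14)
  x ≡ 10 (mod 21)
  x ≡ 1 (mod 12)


Moduli 14, 21, 12 are not pairwise coprime, so CRT works modulo lcm(m_i) when all pairwise compatibility conditions hold.
Pairwise compatibility: gcd(m_i, m_j) must divide a_i - a_j for every pair.
Merge one congruence at a time:
  Start: x ≡ 3 (mod 14).
  Combine with x ≡ 10 (mod 21): gcd(14, 21) = 7; 10 - 3 = 7, which IS divisible by 7, so compatible.
    Write x = 3 + 14·t and substitute into x ≡ 10 (mod 21): 14·t ≡ 10 − 3 = 7 (mod 21).
    Divide the congruence (and modulus) by g = 7: 2·t ≡ 1 (mod 3).
    The inverse of 2 mod 3 is 2 (since 2·2 = 4 = 1·3 + 1), so t ≡ 2·1 = 2 ≡ 2 (mod 3).
    Then x = 3 + 14·2 = 31, valid modulo lcm(14, 21) = 42: x ≡ 31 (mod 42).
  Combine with x ≡ 1 (mod 12): gcd(42, 12) = 6; 1 - 31 = -30, which IS divisible by 6, so compatible.
    Write x = 31 + 42·t and substitute into x ≡ 1 (mod 12): 42·t ≡ 1 − 31 = -30 (mod 12).
    Divide the congruence (and modulus) by g = 6: 7·t ≡ -5 (mod 2).
    Reduce coefficients mod 2: 1·t ≡ 1 (mod 2).
    So t ≡ 1 (mod 2).
    Then x = 31 + 42·1 = 73, valid modulo lcm(42, 12) = 84: x ≡ 73 (mod 84).
Verify: 73 mod 14 = 3, 73 mod 21 = 10, 73 mod 12 = 1.

x ≡ 73 (mod 84).


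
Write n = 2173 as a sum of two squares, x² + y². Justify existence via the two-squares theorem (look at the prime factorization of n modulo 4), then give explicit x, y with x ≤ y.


Step 1: Factor n = 2173 = 41 · 53.
Step 2: Check the mod-4 condition on each prime factor: 41 ≡ 1 (mod 4), exponent 1; 53 ≡ 1 (mod 4), exponent 1.
All primes ≡ 3 (mod 4) appear to even exponent (or don't appear), so by the two-squares theorem n IS expressible as a sum of two squares.
Step 3: Build a representation. Here n = 41 · 53 is a product of primes ≡ 1 (mod 4). Each prime p ≡ 1 (mod 4) is itself a sum of two squares; find a² by testing p − a² for a perfect square:
  41: 41 − 1² = 40, 41 − 2² = 37, 41 − 3² = 32, 41 − 4² = 25 = 5² ⇒ 41 = 4² + 5².
  53: 53 − 1² = 52, 53 − 2² = 49 = 7² ⇒ 53 = 2² + 7².
  Combine using the Brahmagupta–Fibonacci identity (a² + b²)(c² + d²) = (ac − bd)² + (ad + bc)² = (ac + bd)² + (ad − bc)²:
  41 · 53 = 2173: from (4² + 5²)(2² + 7²), take (4·2 − 5·7, 4·7 + 5·2) = (8 − 35, 28 + 10) = (-27, 38); dropping signs (only squares matter) gives (27, 38); check 27² + 38² = 729 + 1444 = 2173 ✓.
Step 4: Order so x ≤ y and verify: 27² + 38² = 729 + 1444 = 2173 = n. ✓

n = 2173 = 27² + 38² (one valid representation with x ≤ y).


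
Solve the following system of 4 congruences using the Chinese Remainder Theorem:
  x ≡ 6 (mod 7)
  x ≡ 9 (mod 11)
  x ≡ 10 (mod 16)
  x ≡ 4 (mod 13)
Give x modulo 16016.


Product of moduli M = 7 · 11 · 16 · 13 = 16016.
Merge one congruence at a time:
  Start: x ≡ 6 (mod 7).
  Combine with x ≡ 9 (mod 11); new modulus lcm = 77.
    Write x = 6 + 7·t and substitute into x ≡ 9 (mod 11): 7·t ≡ 9 − 6 = 3 (mod 11).
    The inverse of 7 mod 11 is 8 (since 7·8 = 56 = 5·11 + 1), so t ≡ 8·3 = 24 ≡ 2 (mod 11).
    Then x = 6 + 7·2 = 20, valid modulo lcm(7, 11) = 77: x ≡ 20 (mod 77).
  Combine with x ≡ 10 (mod 16); new modulus lcm = 1232.
    Write x = 20 + 77·t and substitute into x ≡ 10 (mod 16): 77·t ≡ 10 − 20 = -10 (mod 16).
    Reduce coefficients mod 16: 13·t ≡ 6 (mod 16).
    The inverse of 13 mod 16 is 5 (since 13·5 = 65 = 4·16 + 1), so t ≡ 5·6 = 30 ≡ 14 (mod 16).
    Then x = 20 + 77·14 = 1098, valid modulo lcm(77, 16) = 1232: x ≡ 1098 (mod 1232).
  Combine with x ≡ 4 (mod 13); new modulus lcm = 16016.
    Write x = 1098 + 1232·t and substitute into x ≡ 4 (mod 13): 1232·t ≡ 4 − 1098 = -1094 (mod 13).
    Reduce coefficients mod 13: 10·t ≡ 11 (mod 13).
    The inverse of 10 mod 13 is 4 (since 10·4 = 40 = 3·13 + 1), so t ≡ 4·11 = 44 ≡ 5 (mod 13).
    Then x = 1098 + 1232·5 = 7258, valid modulo lcm(1232, 13) = 16016: x ≡ 7258 (mod 16016).
Verify against each original: 7258 mod 7 = 6, 7258 mod 11 = 9, 7258 mod 16 = 10, 7258 mod 13 = 4.

x ≡ 7258 (mod 16016).


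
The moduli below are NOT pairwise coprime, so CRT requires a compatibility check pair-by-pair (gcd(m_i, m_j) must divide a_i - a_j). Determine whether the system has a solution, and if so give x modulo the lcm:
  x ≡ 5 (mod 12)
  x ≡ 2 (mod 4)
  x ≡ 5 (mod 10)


Moduli 12, 4, 10 are not pairwise coprime, so CRT works modulo lcm(m_i) when all pairwise compatibility conditions hold.
Pairwise compatibility: gcd(m_i, m_j) must divide a_i - a_j for every pair.
Merge one congruence at a time:
  Start: x ≡ 5 (mod 12).
  Combine with x ≡ 2 (mod 4): gcd(12, 4) = 4, and 2 - 5 = -3 is NOT divisible by 4.
    ⇒ system is inconsistent (no integer solution).

No solution (the system is inconsistent).


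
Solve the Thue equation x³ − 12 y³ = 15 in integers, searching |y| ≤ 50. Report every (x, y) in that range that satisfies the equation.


The equation is x³ - 12y³ = 15. For fixed y, x³ = 12·y³ + 15, so a solution requires the RHS to be a perfect cube.
Strategy: iterate y from -50 to 50, compute RHS = 12·y³ + 15, and check whether it is a (positive or negative) perfect cube.
Check small values of y:
  y = 0: RHS = 15 is not a perfect cube.
  y = 1: RHS = 27 = (3)³ ⇒ x = 3 works.
  y = -1: RHS = 3 is not a perfect cube.
  y = 2: RHS = 111 is not a perfect cube.
  y = -2: RHS = -81 is not a perfect cube.
  y = 3: RHS = 339 is not a perfect cube.
  y = -3: RHS = -309 is not a perfect cube.
Continuing the search up to |y| = 50 finds no further solutions beyond those listed.
Collected solutions: (3, 1).

Solutions (with |y| ≤ 50): (3, 1).
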